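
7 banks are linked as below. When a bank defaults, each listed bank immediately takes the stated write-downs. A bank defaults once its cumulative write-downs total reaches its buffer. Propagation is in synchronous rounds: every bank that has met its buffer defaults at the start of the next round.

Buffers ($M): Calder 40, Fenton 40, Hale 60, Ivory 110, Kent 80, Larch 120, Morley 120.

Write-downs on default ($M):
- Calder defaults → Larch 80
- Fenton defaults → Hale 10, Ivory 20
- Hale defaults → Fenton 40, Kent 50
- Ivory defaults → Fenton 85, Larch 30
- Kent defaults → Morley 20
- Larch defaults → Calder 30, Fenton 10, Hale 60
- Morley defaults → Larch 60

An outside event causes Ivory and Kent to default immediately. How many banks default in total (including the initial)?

3

Round 1 — Ivory, Kent default (initial).
  Fenton: +85 → 85 ≥ 40
  Larch: +30 → 30 < 120
  Morley: +20 → 20 < 120
Round 2 — Fenton defaults.
  Hale: +10 → 10 < 60
No further defaults.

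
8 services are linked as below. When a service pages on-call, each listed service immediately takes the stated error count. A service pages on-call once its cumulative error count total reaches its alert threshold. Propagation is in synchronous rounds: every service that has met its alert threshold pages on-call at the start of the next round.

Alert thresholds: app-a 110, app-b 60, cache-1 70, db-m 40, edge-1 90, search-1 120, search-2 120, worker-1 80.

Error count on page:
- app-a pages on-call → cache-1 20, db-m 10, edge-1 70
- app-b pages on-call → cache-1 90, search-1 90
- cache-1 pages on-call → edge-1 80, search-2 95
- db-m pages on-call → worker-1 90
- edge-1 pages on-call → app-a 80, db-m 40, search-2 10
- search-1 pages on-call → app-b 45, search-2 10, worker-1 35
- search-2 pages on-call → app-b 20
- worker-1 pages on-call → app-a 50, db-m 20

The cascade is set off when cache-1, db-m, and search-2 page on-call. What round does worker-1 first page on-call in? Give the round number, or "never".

2

Round 1 — cache-1, db-m, search-2 page on-call (initial).
  app-b: +20 → 20 < 60
  edge-1: +80 → 80 < 90
  worker-1: +90 → 90 ≥ 80
Round 2 — worker-1 pages on-call.
  app-a: +50 → 50 < 110
No further pages.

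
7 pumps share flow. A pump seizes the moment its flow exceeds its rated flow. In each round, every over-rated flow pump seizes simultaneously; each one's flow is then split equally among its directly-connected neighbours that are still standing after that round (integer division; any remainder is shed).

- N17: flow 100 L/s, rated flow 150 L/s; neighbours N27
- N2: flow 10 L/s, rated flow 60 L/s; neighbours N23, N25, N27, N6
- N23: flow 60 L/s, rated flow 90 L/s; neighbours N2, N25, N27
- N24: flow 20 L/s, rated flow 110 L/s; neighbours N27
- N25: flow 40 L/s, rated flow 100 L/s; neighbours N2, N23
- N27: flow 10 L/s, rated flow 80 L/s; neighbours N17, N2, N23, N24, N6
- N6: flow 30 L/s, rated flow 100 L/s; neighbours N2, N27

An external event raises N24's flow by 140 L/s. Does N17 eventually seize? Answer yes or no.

Round 1 — N24 at 160 > 110. N24 seizes.
  N24 sheds 160 L/s to N27: 160 each.
    N27: 10+160 = 170 > 80
Round 2 — N27 seizes.
  N27 sheds 170 L/s to N17, N2, N23, N6: 42 each (2 lost).
    N17: 100+42 = 142 ≤ 150
    N2: 10+42 = 52 ≤ 60
    N23: 60+42 = 102 > 90
    N6: 30+42 = 72 ≤ 100
Round 3 — N23 seizes.
  N23 sheds 102 L/s to N2, N25: 51 each.
    N2: 52+51 = 103 > 60
    N25: 40+51 = 91 ≤ 100
Round 4 — N2 seizes.
  N2 sheds 103 L/s to N25, N6: 51 each (1 lost).
    N25: 91+51 = 142 > 100
    N6: 72+51 = 123 > 100
Round 5 — N25, N6 seize.
  N25 sheds 142 L/s: no online neighbours, lost.
  N6 sheds 123 L/s: no online neighbours, lost.
No further seizures.

no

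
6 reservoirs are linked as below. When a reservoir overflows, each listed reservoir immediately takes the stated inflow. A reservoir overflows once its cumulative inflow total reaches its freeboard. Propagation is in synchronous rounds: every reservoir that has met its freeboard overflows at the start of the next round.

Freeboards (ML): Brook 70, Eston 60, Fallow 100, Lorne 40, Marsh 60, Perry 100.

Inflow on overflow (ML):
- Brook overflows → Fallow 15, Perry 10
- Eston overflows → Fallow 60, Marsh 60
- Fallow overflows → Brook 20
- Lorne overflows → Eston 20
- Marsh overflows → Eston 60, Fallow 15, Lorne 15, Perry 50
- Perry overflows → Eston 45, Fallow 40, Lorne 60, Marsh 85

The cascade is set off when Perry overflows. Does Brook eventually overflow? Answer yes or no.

Round 1 — Perry overflows (initial).
  Eston: +45 → 45 < 60
  Fallow: +40 → 40 < 100
  Lorne: +60 → 60 ≥ 40
  Marsh: +85 → 85 ≥ 60
Round 2 — Lorne, Marsh overflow.
  Eston: +20+60 → 125 ≥ 60
  Fallow: +15 → 55 < 100
Round 3 — Eston overflows.
  Fallow: +60 → 115 ≥ 100
Round 4 — Fallow overflows.
  Brook: +20 → 20 < 70
No further overflows.

no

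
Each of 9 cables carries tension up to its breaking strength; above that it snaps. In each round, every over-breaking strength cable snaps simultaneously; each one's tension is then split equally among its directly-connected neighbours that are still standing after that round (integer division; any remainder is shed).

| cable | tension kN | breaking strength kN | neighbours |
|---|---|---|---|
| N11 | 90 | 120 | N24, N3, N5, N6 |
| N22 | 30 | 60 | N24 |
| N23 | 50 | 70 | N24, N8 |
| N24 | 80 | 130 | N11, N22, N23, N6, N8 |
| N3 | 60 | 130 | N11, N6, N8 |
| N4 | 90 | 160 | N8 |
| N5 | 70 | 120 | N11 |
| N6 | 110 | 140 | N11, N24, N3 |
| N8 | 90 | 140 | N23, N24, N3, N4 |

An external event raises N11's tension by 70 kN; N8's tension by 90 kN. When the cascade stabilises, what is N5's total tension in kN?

Round 1 — N11 at 160 > 120; N8 at 180 > 140. N11, N8 snap.
  N11 sheds 160 kN to N24, N3, N5, N6: 40 each.
    N24: 80+40 = 120 ≤ 130
    N3: 60+40 = 100 ≤ 130
    N5: 70+40 = 110 ≤ 120
    N6: 110+40 = 150 > 140
  N8 sheds 180 kN to N23, N24, N3, N4: 45 each.
    N23: 50+45 = 95 > 70
    N24: 120+45 = 165 > 130
    N3: 100+45 = 145 > 130
    N4: 90+45 = 135 ≤ 160
Round 2 — N23, N24, N3, N6 snap.
  N23 sheds 95 kN: no online neighbours, lost.
  N24 sheds 165 kN to N22: 165 each.
    N22: 30+165 = 195 > 60
  N3 sheds 145 kN: no online neighbours, lost.
  N6 sheds 150 kN: no online neighbours, lost.
Round 3 — N22 snaps.
  N22 sheds 195 kN: no online neighbours, lost.
No further breaks.

110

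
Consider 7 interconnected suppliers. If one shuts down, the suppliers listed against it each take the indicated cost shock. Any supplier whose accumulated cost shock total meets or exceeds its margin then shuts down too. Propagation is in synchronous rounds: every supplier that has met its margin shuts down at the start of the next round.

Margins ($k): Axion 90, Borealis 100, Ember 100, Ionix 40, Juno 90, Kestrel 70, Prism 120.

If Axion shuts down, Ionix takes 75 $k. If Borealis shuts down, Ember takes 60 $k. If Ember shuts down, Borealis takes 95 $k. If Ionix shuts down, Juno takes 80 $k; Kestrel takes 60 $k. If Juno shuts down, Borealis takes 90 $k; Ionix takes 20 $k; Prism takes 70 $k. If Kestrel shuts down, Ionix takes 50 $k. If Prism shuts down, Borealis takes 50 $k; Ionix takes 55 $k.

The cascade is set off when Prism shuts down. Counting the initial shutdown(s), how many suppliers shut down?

2

Round 1 — Prism shuts down (initial).
  Borealis: +50 → 50 < 100
  Ionix: +55 → 55 ≥ 40
Round 2 — Ionix shuts down.
  Juno: +80 → 80 < 90
  Kestrel: +60 → 60 < 70
No further shutdowns.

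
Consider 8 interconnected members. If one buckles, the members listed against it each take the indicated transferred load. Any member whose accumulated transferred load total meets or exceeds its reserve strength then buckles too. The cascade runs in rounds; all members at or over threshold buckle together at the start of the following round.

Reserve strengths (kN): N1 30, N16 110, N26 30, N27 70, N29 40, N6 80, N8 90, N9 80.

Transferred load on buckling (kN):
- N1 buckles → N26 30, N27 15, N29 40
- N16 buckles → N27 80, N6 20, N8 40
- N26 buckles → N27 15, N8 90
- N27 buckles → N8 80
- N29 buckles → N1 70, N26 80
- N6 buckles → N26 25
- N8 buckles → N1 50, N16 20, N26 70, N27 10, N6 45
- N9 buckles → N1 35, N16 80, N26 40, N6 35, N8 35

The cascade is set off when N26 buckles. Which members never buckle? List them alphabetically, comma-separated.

Round 1 — N26 buckles (initial).
  N27: +15 → 15 < 70
  N8: +90 → 90 ≥ 90
Round 2 — N8 buckles.
  N1: +50 → 50 ≥ 30
  N16: +20 → 20 < 110
  N27: +10 → 25 < 70
  N6: +45 → 45 < 80
Round 3 — N1 buckles.
  N27: +15 → 40 < 70
  N29: +40 → 40 ≥ 40
Round 4 — N29 buckles.
No further bucklings.

N16, N27, N6, N9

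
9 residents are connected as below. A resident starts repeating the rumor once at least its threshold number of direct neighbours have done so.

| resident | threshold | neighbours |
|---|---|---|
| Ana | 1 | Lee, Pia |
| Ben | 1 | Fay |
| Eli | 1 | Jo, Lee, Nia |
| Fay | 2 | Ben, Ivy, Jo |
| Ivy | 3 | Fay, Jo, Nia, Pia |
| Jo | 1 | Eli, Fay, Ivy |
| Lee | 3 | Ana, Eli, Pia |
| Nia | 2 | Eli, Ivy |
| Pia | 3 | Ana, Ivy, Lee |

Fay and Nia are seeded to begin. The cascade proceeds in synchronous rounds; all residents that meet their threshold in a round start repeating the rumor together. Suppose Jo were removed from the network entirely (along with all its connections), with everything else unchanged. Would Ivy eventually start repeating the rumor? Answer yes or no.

no

With Jo removed:
Round 1 — Fay, Nia start repeating the rumor (initial).
Round 2 — checking thresholds:
  Ben: 1 of 1 neighbours ≥ 1, starts repeating the rumor.
  Eli: 1 of 2 neighbours ≥ 1, starts repeating the rumor.
  Ivy: 2 of 3 neighbours < 3, holds.
Round 3 — no new spreads; cascade stops.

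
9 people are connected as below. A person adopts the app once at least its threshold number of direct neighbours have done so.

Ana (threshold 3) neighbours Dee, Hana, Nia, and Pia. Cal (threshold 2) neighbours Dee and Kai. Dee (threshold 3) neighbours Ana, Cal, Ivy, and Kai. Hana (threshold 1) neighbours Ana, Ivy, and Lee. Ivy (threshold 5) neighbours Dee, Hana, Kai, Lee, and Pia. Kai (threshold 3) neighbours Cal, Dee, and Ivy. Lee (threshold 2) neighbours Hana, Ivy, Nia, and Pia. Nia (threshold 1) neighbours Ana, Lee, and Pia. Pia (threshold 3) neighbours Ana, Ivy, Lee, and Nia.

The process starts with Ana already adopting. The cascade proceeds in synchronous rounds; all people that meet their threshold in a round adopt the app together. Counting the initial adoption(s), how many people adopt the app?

Round 1 — Ana adopts the app (initial).
Round 2 — checking thresholds:
  Dee: 1 of 4 neighbours < 3, holds.
  Hana: 1 of 3 neighbours ≥ 1, adopts the app.
  Nia: 1 of 3 neighbours ≥ 1, adopts the app.
  Pia: 1 of 4 neighbours < 3, holds.
Round 3 — checking thresholds:
  Dee: 1 of 4 neighbours < 3, holds.
  Ivy: 1 of 5 neighbours < 5, holds.
  Lee: 2 of 4 neighbours ≥ 2, adopts the app.
  Pia: 2 of 4 neighbours < 3, holds.
Round 4 — checking thresholds:
  Dee: 1 of 4 neighbours < 3, holds.
  Ivy: 2 of 5 neighbours < 5, holds.
  Pia: 3 of 4 neighbours ≥ 3, adopts the app.
Round 5 — no new adoptions; cascade stops.

5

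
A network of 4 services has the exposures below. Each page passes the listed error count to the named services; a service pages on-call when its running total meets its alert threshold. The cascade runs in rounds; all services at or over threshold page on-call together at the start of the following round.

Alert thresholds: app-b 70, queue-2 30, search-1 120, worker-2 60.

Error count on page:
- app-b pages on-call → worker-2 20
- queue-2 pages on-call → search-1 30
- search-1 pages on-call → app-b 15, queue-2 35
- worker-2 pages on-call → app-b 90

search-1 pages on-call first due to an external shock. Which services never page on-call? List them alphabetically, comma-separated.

Round 1 — search-1 pages on-call (initial).
  app-b: +15 → 15 < 70
  queue-2: +35 → 35 ≥ 30
Round 2 — queue-2 pages on-call.
No further pages.

app-b, worker-2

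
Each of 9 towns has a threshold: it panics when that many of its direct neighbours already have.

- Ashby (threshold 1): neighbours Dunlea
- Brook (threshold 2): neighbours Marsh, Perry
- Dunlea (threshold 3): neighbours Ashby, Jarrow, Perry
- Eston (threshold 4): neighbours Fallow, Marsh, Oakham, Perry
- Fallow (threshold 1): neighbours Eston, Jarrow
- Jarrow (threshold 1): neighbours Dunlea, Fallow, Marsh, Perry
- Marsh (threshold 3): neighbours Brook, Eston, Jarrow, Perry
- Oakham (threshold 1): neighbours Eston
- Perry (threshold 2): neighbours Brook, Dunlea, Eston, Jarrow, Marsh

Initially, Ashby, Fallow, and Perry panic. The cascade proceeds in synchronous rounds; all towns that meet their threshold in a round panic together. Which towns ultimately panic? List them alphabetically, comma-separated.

Ashby, Dunlea, Fallow, Jarrow, Perry

Round 1 — Ashby, Fallow, Perry panic (initial).
Round 2 — checking thresholds:
  Brook: 1 of 2 neighbours < 2, not yet.
  Dunlea: 2 of 3 neighbours < 3, not yet.
  Eston: 2 of 4 neighbours < 4, not yet.
  Jarrow: 2 of 4 neighbours ≥ 1, panics.
  Marsh: 1 of 4 neighbours < 3, not yet.
Round 3 — checking thresholds:
  Brook: 1 of 2 neighbours < 2, not yet.
  Dunlea: 3 of 3 neighbours ≥ 3, panics.
  Eston: 2 of 4 neighbours < 4, not yet.
  Marsh: 2 of 4 neighbours < 3, not yet.
Round 4 — no new panics; cascade stops.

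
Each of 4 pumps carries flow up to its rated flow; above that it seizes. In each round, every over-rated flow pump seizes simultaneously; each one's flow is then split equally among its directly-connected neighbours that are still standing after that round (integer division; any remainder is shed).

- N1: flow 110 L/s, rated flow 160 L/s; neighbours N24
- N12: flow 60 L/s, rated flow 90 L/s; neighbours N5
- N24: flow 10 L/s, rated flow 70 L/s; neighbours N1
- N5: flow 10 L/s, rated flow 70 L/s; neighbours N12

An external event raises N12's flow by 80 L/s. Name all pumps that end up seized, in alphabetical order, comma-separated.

N12, N5

Round 1 — N12 at 140 > 90. N12 seizes.
  N12 sheds 140 L/s to N5: 140 each.
    N5: 10+140 = 150 > 70
Round 2 — N5 seizes.
  N5 sheds 150 L/s: no online neighbours, lost.
No further seizures.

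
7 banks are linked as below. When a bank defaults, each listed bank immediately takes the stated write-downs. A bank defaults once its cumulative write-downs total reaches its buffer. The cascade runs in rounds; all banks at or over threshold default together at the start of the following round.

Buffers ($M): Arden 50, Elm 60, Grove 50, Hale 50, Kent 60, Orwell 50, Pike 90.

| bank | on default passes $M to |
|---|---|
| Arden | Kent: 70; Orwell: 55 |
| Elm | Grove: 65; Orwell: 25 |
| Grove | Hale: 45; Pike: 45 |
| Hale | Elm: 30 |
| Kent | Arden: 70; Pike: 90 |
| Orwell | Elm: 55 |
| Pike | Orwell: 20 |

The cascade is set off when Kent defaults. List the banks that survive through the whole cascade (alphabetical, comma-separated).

Elm, Grove, Hale

Round 1 — Kent defaults (initial).
  Arden: +70 → 70 ≥ 50
  Pike: +90 → 90 ≥ 90
Round 2 — Arden, Pike default.
  Orwell: +55+20 → 75 ≥ 50
Round 3 — Orwell defaults.
  Elm: +55 → 55 < 60
No further defaults.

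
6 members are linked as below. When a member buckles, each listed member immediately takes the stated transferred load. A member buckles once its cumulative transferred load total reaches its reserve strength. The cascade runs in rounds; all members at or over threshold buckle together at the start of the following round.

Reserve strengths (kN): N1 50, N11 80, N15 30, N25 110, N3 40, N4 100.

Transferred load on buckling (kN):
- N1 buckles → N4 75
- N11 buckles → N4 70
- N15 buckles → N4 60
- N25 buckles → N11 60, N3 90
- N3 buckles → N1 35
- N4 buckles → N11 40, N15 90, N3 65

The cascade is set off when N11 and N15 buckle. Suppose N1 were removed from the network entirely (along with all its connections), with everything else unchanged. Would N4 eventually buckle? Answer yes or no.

yes

With N1 removed:
Round 1 — N11, N15 buckle (initial).
  N4: +70+60 → 130 ≥ 100
Round 2 — N4 buckles.
  N3: +65 → 65 ≥ 40
Round 3 — N3 buckles.
No further bucklings.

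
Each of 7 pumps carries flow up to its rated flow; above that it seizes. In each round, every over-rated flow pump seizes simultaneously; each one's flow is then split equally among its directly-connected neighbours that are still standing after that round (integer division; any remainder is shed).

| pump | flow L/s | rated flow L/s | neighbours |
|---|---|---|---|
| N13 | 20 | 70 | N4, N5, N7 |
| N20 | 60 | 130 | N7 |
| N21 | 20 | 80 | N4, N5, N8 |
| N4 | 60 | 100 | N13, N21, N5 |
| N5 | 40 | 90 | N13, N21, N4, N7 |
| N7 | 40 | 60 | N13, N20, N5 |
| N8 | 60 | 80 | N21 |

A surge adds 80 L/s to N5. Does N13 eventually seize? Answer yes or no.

yes

Round 1 — N5 at 120 > 90. N5 seizes.
  N5 sheds 120 L/s to N13, N21, N4, N7: 30 each.
    N13: 20+30 = 50 ≤ 70
    N21: 20+30 = 50 ≤ 80
    N4: 60+30 = 90 ≤ 100
    N7: 40+30 = 70 > 60
Round 2 — N7 seizes.
  N7 sheds 70 L/s to N13, N20: 35 each.
    N13: 50+35 = 85 > 70
    N20: 60+35 = 95 ≤ 130
Round 3 — N13 seizes.
  N13 sheds 85 L/s to N4: 85 each.
    N4: 90+85 = 175 > 100
Round 4 — N4 seizes.
  N4 sheds 175 L/s to N21: 175 each.
    N21: 50+175 = 225 > 80
Round 5 — N21 seizes.
  N21 sheds 225 L/s to N8: 225 each.
    N8: 60+225 = 285 > 80
Round 6 — N8 seizes.
  N8 sheds 285 L/s: no online neighbours, lost.
No further seizures.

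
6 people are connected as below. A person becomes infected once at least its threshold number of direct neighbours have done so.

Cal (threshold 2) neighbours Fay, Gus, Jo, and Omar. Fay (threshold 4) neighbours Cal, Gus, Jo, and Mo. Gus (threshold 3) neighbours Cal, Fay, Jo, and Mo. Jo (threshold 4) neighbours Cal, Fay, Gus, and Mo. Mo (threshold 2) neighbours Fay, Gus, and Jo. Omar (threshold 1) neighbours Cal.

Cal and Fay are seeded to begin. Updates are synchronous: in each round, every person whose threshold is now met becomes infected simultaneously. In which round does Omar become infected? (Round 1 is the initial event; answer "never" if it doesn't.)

2

Round 1 — Cal, Fay become infected (initial).
Round 2 — checking thresholds:
  Gus: 2 of 4 neighbours < 3, holds.
  Jo: 2 of 4 neighbours < 4, holds.
  Mo: 1 of 3 neighbours < 2, holds.
  Omar: 1 of 1 neighbours ≥ 1, becomes infected.
Round 3 — no new infections; cascade stops.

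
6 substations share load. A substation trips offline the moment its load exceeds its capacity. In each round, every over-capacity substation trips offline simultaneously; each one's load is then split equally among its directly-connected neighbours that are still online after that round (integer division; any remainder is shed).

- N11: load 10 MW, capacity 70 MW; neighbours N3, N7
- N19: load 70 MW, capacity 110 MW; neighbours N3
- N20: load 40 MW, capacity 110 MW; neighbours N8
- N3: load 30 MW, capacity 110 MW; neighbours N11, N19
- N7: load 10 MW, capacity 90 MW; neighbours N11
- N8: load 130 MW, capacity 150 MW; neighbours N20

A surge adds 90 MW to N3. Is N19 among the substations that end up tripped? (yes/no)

yes

Round 1 — N3 at 120 > 110. N3 trips offline.
  N3 sheds 120 MW to N11, N19: 60 each.
    N11: 10+60 = 70 ≤ 70
    N19: 70+60 = 130 > 110
Round 2 — N19 trips offline.
  N19 sheds 130 MW: no online neighbours, lost.
No further trips.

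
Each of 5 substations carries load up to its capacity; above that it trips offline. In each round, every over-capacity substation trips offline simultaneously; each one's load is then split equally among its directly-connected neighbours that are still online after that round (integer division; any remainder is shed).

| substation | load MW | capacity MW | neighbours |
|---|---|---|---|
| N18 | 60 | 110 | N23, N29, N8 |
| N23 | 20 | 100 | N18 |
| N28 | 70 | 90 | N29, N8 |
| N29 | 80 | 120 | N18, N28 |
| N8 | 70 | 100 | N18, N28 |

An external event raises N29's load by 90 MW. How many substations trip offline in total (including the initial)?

Round 1 — N29 at 170 > 120. N29 trips offline.
  N29 sheds 170 MW to N18, N28: 85 each.
    N18: 60+85 = 145 > 110
    N28: 70+85 = 155 > 90
Round 2 — N18, N28 trip offline.
  N18 sheds 145 MW to N23, N8: 72 each (1 lost).
    N23: 20+72 = 92 ≤ 100
    N8: 70+72 = 142 > 100
  N28 sheds 155 MW to N8: 155 each.
    N8: 142+155 = 297 > 100
Round 3 — N8 trips offline.
  N8 sheds 297 MW: no online neighbours, lost.
No further trips.

4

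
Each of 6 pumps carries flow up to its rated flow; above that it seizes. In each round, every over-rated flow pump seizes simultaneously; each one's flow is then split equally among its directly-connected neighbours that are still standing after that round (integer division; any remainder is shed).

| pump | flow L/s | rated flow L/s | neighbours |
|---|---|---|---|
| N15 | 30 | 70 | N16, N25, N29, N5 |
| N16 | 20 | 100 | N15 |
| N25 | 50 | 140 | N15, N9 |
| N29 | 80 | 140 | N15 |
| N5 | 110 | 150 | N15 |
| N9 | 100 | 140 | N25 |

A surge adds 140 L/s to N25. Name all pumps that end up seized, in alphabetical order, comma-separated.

N15, N25, N5, N9

Round 1 — N25 at 190 > 140. N25 seizes.
  N25 sheds 190 L/s to N15, N9: 95 each.
    N15: 30+95 = 125 > 70
    N9: 100+95 = 195 > 140
Round 2 — N15, N9 seize.
  N15 sheds 125 L/s to N16, N29, N5: 41 each (2 lost).
    N16: 20+41 = 61 ≤ 100
    N29: 80+41 = 121 ≤ 140
    N5: 110+41 = 151 > 150
  N9 sheds 195 L/s: no online neighbours, lost.
Round 3 — N5 seizes.
  N5 sheds 151 L/s: no online neighbours, lost.
No further seizures.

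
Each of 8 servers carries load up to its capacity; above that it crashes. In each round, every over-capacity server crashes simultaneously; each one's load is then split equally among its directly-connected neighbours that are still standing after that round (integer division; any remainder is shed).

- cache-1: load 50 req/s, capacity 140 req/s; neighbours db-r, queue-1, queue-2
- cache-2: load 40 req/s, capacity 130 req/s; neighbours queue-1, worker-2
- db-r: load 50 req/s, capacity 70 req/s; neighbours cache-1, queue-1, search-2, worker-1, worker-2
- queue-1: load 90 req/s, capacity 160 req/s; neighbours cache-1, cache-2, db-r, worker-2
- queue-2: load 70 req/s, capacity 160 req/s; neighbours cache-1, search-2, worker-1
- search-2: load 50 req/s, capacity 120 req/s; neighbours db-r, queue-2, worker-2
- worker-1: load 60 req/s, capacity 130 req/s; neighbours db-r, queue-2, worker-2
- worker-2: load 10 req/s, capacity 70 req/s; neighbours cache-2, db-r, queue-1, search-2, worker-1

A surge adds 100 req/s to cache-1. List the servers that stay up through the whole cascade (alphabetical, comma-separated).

Round 1 — cache-1 at 150 > 140. cache-1 crashes.
  cache-1 sheds 150 req/s to db-r, queue-1, queue-2: 50 each.
    db-r: 50+50 = 100 > 70
    queue-1: 90+50 = 140 ≤ 160
    queue-2: 70+50 = 120 ≤ 160
Round 2 — db-r crashes.
  db-r sheds 100 req/s to queue-1, search-2, worker-1, worker-2: 25 each.
    queue-1: 140+25 = 165 > 160
    search-2: 50+25 = 75 ≤ 120
    worker-1: 60+25 = 85 ≤ 130
    worker-2: 10+25 = 35 ≤ 70
Round 3 — queue-1 crashes.
  queue-1 sheds 165 req/s to cache-2, worker-2: 82 each (1 lost).
    cache-2: 40+82 = 122 ≤ 130
    worker-2: 35+82 = 117 > 70
Round 4 — worker-2 crashes.
  worker-2 sheds 117 req/s to cache-2, search-2, worker-1: 39 each.
    cache-2: 122+39 = 161 > 130
    search-2: 75+39 = 114 ≤ 120
    worker-1: 85+39 = 124 ≤ 130
Round 5 — cache-2 crashes.
  cache-2 sheds 161 req/s: no online neighbours, lost.
No further crashes.

queue-2, search-2, worker-1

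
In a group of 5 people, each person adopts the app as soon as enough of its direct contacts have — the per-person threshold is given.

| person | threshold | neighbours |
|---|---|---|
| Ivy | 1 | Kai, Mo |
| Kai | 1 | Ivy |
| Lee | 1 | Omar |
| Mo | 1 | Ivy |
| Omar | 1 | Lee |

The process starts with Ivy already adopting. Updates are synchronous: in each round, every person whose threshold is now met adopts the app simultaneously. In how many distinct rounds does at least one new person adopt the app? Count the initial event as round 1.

Round 1 — Ivy adopts the app (initial).
Round 2 — checking thresholds:
  Kai: 1 of 1 neighbours ≥ 1, adopts the app.
  Mo: 1 of 1 neighbours ≥ 1, adopts the app.
Round 3 — no new adoptions; cascade stops.

2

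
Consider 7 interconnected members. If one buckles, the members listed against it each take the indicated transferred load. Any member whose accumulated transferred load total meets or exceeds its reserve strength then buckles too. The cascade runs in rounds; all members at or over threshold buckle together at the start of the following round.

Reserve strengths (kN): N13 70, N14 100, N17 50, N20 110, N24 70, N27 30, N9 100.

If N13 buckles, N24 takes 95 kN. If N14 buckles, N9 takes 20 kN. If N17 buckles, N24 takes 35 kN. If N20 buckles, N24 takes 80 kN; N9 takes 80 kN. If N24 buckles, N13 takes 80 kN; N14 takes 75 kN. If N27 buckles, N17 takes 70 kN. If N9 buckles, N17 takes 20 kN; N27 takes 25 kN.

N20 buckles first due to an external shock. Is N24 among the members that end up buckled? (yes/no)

yes

Round 1 — N20 buckles (initial).
  N24: +80 → 80 ≥ 70
  N9: +80 → 80 < 100
Round 2 — N24 buckles.
  N13: +80 → 80 ≥ 70
  N14: +75 → 75 < 100
Round 3 — N13 buckles.
No further bucklings.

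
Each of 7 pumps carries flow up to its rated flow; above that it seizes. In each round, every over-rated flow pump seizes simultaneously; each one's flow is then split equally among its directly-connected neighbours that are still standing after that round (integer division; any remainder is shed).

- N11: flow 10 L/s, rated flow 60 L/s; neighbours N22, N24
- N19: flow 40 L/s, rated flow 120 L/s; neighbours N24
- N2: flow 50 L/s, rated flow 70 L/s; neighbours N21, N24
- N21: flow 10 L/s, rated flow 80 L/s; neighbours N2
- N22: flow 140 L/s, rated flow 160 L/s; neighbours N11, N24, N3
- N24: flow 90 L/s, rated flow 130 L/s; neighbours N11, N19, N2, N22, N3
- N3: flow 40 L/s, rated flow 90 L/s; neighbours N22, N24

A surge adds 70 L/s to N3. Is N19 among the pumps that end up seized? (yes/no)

no

Round 1 — N3 at 110 > 90. N3 seizes.
  N3 sheds 110 L/s to N22, N24: 55 each.
    N22: 140+55 = 195 > 160
    N24: 90+55 = 145 > 130
Round 2 — N22, N24 seize.
  N22 sheds 195 L/s to N11: 195 each.
    N11: 10+195 = 205 > 60
  N24 sheds 145 L/s to N11, N19, N2: 48 each (1 lost).
    N11: 205+48 = 253 > 60
    N19: 40+48 = 88 ≤ 120
    N2: 50+48 = 98 > 70
Round 3 — N11, N2 seize.
  N11 sheds 253 L/s: no online neighbours, lost.
  N2 sheds 98 L/s to N21: 98 each.
    N21: 10+98 = 108 > 80
Round 4 — N21 seizes.
  N21 sheds 108 L/s: no online neighbours, lost.
No further seizures.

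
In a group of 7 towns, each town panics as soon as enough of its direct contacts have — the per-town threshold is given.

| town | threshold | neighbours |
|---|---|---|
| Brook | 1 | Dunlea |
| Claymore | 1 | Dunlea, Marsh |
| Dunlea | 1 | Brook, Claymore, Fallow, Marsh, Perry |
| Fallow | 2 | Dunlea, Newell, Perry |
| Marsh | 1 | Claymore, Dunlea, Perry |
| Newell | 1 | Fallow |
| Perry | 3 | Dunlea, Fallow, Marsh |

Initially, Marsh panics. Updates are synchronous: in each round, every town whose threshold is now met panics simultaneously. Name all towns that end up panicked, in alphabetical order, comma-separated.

Round 1 — Marsh panics (initial).
Round 2 — checking thresholds:
  Claymore: 1 of 2 neighbours ≥ 1, panics.
  Dunlea: 1 of 5 neighbours ≥ 1, panics.
  Perry: 1 of 3 neighbours < 3, holds.
Round 3 — checking thresholds:
  Brook: 1 of 1 neighbours ≥ 1, panics.
  Fallow: 1 of 3 neighbours < 2, holds.
  Perry: 2 of 3 neighbours < 3, holds.
Round 4 — no new panics; cascade stops.

Brook, Claymore, Dunlea, Marsh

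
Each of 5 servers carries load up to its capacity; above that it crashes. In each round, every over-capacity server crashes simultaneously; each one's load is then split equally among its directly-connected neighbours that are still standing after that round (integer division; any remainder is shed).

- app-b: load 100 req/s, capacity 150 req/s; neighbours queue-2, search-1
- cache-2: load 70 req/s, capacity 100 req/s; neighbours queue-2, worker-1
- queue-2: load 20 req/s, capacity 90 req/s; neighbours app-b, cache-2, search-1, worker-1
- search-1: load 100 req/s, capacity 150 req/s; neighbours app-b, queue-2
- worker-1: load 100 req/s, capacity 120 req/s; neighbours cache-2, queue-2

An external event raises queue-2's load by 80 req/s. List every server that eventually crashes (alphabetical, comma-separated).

Round 1 — queue-2 at 100 > 90. queue-2 crashes.
  queue-2 sheds 100 req/s to app-b, cache-2, search-1, worker-1: 25 each.
    app-b: 100+25 = 125 ≤ 150
    cache-2: 70+25 = 95 ≤ 100
    search-1: 100+25 = 125 ≤ 150
    worker-1: 100+25 = 125 > 120
Round 2 — worker-1 crashes.
  worker-1 sheds 125 req/s to cache-2: 125 each.
    cache-2: 95+125 = 220 > 100
Round 3 — cache-2 crashes.
  cache-2 sheds 220 req/s: no online neighbours, lost.
No further crashes.

cache-2, queue-2, worker-1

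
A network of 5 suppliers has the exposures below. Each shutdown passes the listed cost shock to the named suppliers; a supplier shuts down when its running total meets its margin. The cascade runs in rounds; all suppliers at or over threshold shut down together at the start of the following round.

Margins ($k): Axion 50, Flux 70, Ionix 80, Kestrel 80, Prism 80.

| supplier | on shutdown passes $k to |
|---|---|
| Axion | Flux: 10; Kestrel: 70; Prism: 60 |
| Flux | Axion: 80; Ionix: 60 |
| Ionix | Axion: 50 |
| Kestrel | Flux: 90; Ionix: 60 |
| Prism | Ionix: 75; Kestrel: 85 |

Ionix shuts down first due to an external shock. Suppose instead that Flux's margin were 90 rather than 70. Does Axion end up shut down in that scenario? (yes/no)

With Flux's margin at 90:
Round 1 — Ionix shuts down (initial).
  Axion: +50 → 50 ≥ 50
Round 2 — Axion shuts down.
  Flux: +10 → 10 < 90
  Kestrel: +70 → 70 < 80
  Prism: +60 → 60 < 80
No further shutdowns.

yes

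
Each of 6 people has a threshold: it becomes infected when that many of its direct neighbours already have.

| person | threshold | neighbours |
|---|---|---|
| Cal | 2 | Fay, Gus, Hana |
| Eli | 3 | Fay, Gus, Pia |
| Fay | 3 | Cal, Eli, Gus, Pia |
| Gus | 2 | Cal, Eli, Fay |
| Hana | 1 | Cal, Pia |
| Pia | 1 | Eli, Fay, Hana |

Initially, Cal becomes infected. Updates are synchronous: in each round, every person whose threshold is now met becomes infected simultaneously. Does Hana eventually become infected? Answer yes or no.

yes

Round 1 — Cal becomes infected (initial).
Round 2 — checking thresholds:
  Fay: 1 of 4 neighbours < 3, below threshold.
  Gus: 1 of 3 neighbours < 2, below threshold.
  Hana: 1 of 2 neighbours ≥ 1, becomes infected.
Round 3 — checking thresholds:
  Fay: 1 of 4 neighbours < 3, below threshold.
  Gus: 1 of 3 neighbours < 2, below threshold.
  Pia: 1 of 3 neighbours ≥ 1, becomes infected.
Round 4 — no new infections; cascade stops.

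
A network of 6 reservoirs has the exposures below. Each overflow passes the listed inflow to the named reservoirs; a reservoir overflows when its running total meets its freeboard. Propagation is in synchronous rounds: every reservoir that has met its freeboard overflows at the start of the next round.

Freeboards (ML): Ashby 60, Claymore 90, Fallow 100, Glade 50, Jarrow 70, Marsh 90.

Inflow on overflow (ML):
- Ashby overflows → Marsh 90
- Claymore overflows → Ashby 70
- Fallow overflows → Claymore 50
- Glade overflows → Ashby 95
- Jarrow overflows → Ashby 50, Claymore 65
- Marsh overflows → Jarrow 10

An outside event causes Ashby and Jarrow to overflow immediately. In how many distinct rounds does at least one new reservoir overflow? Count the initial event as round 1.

Round 1 — Ashby, Jarrow overflow (initial).
  Claymore: +65 → 65 < 90
  Marsh: +90 → 90 ≥ 90
Round 2 — Marsh overflows.
No further overflows.

2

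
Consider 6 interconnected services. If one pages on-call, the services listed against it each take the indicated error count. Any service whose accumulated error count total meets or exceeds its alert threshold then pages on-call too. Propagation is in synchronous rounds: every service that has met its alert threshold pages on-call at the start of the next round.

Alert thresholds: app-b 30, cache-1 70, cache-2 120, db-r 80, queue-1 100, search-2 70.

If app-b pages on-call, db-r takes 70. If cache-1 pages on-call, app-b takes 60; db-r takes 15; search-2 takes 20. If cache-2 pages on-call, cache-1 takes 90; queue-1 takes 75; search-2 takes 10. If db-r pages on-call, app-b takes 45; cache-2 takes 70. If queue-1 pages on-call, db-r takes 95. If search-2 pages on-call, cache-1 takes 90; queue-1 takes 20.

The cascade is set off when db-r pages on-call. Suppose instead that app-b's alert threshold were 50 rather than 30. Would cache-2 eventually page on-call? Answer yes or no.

no

With app-b's alert threshold at 50:
Round 1 — db-r pages on-call (initial).
  app-b: +45 → 45 < 50
  cache-2: +70 → 70 < 120
No further pages.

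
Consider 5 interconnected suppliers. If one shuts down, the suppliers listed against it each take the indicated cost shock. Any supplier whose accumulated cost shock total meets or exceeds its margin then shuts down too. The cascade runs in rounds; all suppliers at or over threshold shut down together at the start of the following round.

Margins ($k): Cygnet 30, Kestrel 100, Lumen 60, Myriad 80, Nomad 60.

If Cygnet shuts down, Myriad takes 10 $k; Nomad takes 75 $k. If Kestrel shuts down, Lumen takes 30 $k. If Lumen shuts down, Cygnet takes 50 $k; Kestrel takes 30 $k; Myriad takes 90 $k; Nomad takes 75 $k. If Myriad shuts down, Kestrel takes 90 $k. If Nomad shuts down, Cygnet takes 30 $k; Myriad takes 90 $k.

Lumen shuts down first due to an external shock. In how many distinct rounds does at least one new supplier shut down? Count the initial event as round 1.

Round 1 — Lumen shuts down (initial).
  Cygnet: +50 → 50 ≥ 30
  Kestrel: +30 → 30 < 100
  Myriad: +90 → 90 ≥ 80
  Nomad: +75 → 75 ≥ 60
Round 2 — Cygnet, Myriad, Nomad shut down.
  Kestrel: +90 → 120 ≥ 100
Round 3 — Kestrel shuts down.
No further shutdowns.

3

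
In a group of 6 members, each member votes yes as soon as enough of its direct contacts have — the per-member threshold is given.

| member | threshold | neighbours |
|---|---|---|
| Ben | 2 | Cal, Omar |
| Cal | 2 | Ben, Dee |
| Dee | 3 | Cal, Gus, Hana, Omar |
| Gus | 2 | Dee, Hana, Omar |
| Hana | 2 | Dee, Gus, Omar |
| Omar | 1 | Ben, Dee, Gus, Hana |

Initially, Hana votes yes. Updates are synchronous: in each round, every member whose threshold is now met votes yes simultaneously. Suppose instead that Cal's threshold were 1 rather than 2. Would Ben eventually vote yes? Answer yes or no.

yes

With Cal's threshold at 1:
Round 1 — Hana votes yes (initial).
Round 2 — checking thresholds:
  Dee: 1 of 4 neighbours < 3, not yet.
  Gus: 1 of 3 neighbours < 2, not yet.
  Omar: 1 of 4 neighbours ≥ 1, votes yes.
Round 3 — checking thresholds:
  Ben: 1 of 2 neighbours < 2, not yet.
  Dee: 2 of 4 neighbours < 3, not yet.
  Gus: 2 of 3 neighbours ≥ 2, votes yes.
Round 4 — checking thresholds:
  Ben: 1 of 2 neighbours < 2, not yet.
  Dee: 3 of 4 neighbours ≥ 3, votes yes.
Round 5 — checking thresholds:
  Ben: 1 of 2 neighbours < 2, not yet.
  Cal: 1 of 2 neighbours ≥ 1, votes yes.
Round 6 — checking thresholds:
  Ben: 2 of 2 neighbours ≥ 2, votes yes.
Round 7 — no new yes votes; cascade stops.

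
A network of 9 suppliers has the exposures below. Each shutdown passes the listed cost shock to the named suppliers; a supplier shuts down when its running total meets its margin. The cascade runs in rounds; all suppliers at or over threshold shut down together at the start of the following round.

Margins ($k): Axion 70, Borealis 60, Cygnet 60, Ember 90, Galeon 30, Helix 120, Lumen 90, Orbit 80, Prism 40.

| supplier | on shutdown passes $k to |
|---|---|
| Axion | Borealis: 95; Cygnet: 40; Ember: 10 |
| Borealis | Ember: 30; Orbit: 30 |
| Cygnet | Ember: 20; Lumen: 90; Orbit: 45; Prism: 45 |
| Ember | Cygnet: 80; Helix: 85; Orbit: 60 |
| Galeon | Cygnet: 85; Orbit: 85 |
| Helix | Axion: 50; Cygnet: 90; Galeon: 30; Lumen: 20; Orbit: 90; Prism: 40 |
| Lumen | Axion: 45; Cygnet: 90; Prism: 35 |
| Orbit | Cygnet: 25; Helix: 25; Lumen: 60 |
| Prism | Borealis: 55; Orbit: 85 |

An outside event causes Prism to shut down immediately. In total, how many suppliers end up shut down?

2

Round 1 — Prism shuts down (initial).
  Borealis: +55 → 55 < 60
  Orbit: +85 → 85 ≥ 80
Round 2 — Orbit shuts down.
  Cygnet: +25 → 25 < 60
  Helix: +25 → 25 < 120
  Lumen: +60 → 60 < 90
No further shutdowns.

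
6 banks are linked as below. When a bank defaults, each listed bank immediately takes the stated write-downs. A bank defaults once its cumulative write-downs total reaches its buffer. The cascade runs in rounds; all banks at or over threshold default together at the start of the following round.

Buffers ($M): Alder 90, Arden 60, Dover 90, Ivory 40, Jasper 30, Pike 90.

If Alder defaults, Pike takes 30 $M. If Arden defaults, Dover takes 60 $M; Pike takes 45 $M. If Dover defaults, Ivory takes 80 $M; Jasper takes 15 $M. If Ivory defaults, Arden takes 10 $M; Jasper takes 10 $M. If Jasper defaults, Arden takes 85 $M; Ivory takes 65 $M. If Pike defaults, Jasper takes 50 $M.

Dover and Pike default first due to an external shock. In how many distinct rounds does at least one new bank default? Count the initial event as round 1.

3

Round 1 — Dover, Pike default (initial).
  Ivory: +80 → 80 ≥ 40
  Jasper: +15+50 → 65 ≥ 30
Round 2 — Ivory, Jasper default.
  Arden: +10+85 → 95 ≥ 60
Round 3 — Arden defaults.
No further defaults.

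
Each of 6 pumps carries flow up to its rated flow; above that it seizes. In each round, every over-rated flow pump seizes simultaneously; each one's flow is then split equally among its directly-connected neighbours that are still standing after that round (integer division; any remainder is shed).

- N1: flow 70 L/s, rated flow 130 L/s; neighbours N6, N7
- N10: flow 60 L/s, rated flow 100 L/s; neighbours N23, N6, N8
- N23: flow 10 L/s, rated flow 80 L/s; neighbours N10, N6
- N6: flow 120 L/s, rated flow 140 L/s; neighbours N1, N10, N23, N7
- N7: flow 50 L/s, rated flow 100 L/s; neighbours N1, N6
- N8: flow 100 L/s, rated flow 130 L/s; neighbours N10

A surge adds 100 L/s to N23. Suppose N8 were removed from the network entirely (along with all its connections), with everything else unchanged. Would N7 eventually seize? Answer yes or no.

yes

With N8 removed:
Round 1 — N23 at 110 > 80. N23 seizes.
  N23 sheds 110 L/s to N10, N6: 55 each.
    N10: 60+55 = 115 > 100
    N6: 120+55 = 175 > 140
Round 2 — N10, N6 seize.
  N10 sheds 115 L/s: no online neighbours, lost.
  N6 sheds 175 L/s to N1, N7: 87 each (1 lost).
    N1: 70+87 = 157 > 130
    N7: 50+87 = 137 > 100
Round 3 — N1, N7 seize.
  N1 sheds 157 L/s: no online neighbours, lost.
  N7 sheds 137 L/s: no online neighbours, lost.
No further seizures.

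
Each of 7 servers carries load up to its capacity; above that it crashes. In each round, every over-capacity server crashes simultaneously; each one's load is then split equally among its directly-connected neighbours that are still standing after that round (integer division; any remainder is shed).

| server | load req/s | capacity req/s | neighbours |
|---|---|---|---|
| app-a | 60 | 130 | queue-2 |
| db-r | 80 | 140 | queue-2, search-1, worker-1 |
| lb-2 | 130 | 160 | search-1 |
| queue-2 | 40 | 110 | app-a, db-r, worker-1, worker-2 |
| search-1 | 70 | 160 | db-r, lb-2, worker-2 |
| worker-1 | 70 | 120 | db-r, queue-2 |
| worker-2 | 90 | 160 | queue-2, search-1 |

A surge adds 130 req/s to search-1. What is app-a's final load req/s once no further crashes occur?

Round 1 — search-1 at 200 > 160. search-1 crashes.
  search-1 sheds 200 req/s to db-r, lb-2, worker-2: 66 each (2 lost).
    db-r: 80+66 = 146 > 140
    lb-2: 130+66 = 196 > 160
    worker-2: 90+66 = 156 ≤ 160
Round 2 — db-r, lb-2 crash.
  db-r sheds 146 req/s to queue-2, worker-1: 73 each.
    queue-2: 40+73 = 113 > 110
    worker-1: 70+73 = 143 > 120
  lb-2 sheds 196 req/s: no online neighbours, lost.
Round 3 — queue-2, worker-1 crash.
  queue-2 sheds 113 req/s to app-a, worker-2: 56 each (1 lost).
    app-a: 60+56 = 116 ≤ 130
    worker-2: 156+56 = 212 > 160
  worker-1 sheds 143 req/s: no online neighbours, lost.
Round 4 — worker-2 crashes.
  worker-2 sheds 212 req/s: no online neighbours, lost.
No further crashes.

116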